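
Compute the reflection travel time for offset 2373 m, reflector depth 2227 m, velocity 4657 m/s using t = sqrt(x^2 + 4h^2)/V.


x^2 + 4h^2 = 2373^2 + 4*2227^2 = 5631129 + 19838116 = 25469245
sqrt(25469245) = 5046.7064
t = 5046.7064 / 4657 = 1.0837 s

1.0837


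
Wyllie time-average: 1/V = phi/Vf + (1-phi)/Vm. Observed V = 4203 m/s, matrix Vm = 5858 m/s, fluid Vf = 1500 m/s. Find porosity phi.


1/V - 1/Vm = 1/4203 - 1/5858 = 6.722e-05
1/Vf - 1/Vm = 1/1500 - 1/5858 = 0.00049596
phi = 6.722e-05 / 0.00049596 = 0.1355

0.1355


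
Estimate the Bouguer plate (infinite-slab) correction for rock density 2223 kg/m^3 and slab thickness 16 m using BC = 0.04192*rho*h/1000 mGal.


BC = 0.04192 * rho * h / 1000
= 0.04192 * 2223 * 16 / 1000
= 1.491 mGal

1.491


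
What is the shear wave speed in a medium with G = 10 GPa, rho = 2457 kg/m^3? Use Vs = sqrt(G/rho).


Convert G to Pa: G = 10e9 Pa
Compute G/rho = 10e9 / 2457 = 4070004.07
Vs = sqrt(4070004.07) = 2017.43 m/s

2017.43


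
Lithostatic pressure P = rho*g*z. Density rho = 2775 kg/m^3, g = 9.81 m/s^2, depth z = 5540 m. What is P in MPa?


P = rho * g * z / 1e6
= 2775 * 9.81 * 5540 / 1e6
= 150814035.0 / 1e6
= 150.814 MPa

150.814


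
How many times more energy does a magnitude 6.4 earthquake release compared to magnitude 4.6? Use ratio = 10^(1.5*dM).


M2 - M1 = 6.4 - 4.6 = 1.8
1.5 * 1.8 = 2.7
ratio = 10^2.7 = 501.19

501.19


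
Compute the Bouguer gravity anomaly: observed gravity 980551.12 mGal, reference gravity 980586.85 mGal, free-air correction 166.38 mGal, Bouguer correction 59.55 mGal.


BA = g_obs - g_ref + FAC - BC
= 980551.12 - 980586.85 + 166.38 - 59.55
= 71.1 mGal

71.1


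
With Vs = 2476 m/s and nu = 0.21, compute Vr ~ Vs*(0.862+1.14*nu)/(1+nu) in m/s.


Numerator factor = 0.862 + 1.14*0.21 = 1.1014
Denominator = 1 + 0.21 = 1.21
Vr = 2476 * 1.1014 / 1.21 = 2253.77 m/s

2253.77


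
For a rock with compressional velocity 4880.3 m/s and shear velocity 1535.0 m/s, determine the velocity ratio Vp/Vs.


Vp/Vs = 4880.3 / 1535.0
= 3.1793

3.1793


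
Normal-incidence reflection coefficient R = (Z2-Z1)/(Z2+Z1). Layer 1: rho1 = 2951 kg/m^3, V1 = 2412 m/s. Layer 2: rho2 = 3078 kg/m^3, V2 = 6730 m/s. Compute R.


Z1 = 2951 * 2412 = 7117812
Z2 = 3078 * 6730 = 20714940
R = (20714940 - 7117812) / (20714940 + 7117812) = 13597128 / 27832752 = 0.4885

0.4885


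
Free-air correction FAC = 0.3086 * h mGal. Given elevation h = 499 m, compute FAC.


FAC = 0.3086 * h
= 0.3086 * 499
= 153.9914 mGal

153.9914


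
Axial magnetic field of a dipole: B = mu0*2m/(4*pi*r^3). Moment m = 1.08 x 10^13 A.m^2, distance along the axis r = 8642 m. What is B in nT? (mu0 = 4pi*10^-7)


m = 1.08 x 10^13 = 10800000000000 A.m^2
2m = 21600000000000 A.m^2
r^3 = 8642^3 = 645420545288
B = (4pi*10^-7) * 21600000000000 / (4*pi * 645420545288) * 1e9
= 27143360.527016 / 8110593774210.8 * 1e9
= 3346.6552 nT

3346.6552


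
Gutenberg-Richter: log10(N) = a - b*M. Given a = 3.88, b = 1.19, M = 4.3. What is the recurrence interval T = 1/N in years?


log10(N) = 3.88 - 1.19*4.3 = -1.237
N = 10^-1.237 = 0.057943
T = 1/N = 1/0.057943 = 17.2584 years

17.2584


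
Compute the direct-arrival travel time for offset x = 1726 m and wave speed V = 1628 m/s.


t = x / V
= 1726 / 1628
= 1.0602 s

1.0602


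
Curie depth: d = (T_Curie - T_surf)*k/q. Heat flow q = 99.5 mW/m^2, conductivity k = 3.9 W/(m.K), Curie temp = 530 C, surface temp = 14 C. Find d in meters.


T_Curie - T_surf = 530 - 14 = 516 C
Convert q to W/m^2: 99.5 mW/m^2 = 0.0995 W/m^2
d = 516 * 3.9 / 0.0995 = 20225.13 m

20225.13


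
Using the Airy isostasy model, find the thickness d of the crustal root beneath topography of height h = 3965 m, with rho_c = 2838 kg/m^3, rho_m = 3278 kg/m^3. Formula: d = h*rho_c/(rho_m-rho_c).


rho_m - rho_c = 3278 - 2838 = 440
d = 3965 * 2838 / 440
= 11252670 / 440
= 25574.25 m

25574.25


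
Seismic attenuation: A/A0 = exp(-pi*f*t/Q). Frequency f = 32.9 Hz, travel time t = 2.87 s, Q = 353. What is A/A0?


pi*f*t/Q = pi*32.9*2.87/353 = 0.840336
A/A0 = exp(-0.840336) = 0.431565

0.431565


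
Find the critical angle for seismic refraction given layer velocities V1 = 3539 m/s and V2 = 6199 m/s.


V1/V2 = 3539/6199 = 0.570899
theta_c = arcsin(0.570899) = 34.8129 degrees

34.8129


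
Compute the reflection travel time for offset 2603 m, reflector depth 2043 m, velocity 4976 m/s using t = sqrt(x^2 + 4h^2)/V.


x^2 + 4h^2 = 2603^2 + 4*2043^2 = 6775609 + 16695396 = 23471005
sqrt(23471005) = 4844.6883
t = 4844.6883 / 4976 = 0.9736 s

0.9736


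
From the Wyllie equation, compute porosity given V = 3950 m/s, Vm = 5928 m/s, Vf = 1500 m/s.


1/V - 1/Vm = 1/3950 - 1/5928 = 8.447e-05
1/Vf - 1/Vm = 1/1500 - 1/5928 = 0.00049798
phi = 8.447e-05 / 0.00049798 = 0.1696

0.1696


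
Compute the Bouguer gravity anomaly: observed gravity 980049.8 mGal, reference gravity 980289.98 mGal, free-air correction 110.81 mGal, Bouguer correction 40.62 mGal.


BA = g_obs - g_ref + FAC - BC
= 980049.8 - 980289.98 + 110.81 - 40.62
= -169.99 mGal

-169.99


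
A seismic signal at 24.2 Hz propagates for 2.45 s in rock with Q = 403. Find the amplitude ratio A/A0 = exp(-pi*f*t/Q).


pi*f*t/Q = pi*24.2*2.45/403 = 0.462196
A/A0 = exp(-0.462196) = 0.629899

0.629899


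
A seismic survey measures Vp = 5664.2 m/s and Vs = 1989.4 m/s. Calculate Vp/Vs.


Vp/Vs = 5664.2 / 1989.4
= 2.8472

2.8472


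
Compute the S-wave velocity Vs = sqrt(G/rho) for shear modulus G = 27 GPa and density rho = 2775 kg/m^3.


Convert G to Pa: G = 27e9 Pa
Compute G/rho = 27e9 / 2775 = 9729729.7297
Vs = sqrt(9729729.7297) = 3119.25 m/s

3119.25


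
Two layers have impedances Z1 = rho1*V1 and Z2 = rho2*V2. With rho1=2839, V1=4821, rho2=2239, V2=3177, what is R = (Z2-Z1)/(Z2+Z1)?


Z1 = 2839 * 4821 = 13686819
Z2 = 2239 * 3177 = 7113303
R = (7113303 - 13686819) / (7113303 + 13686819) = -6573516 / 20800122 = -0.316

-0.316


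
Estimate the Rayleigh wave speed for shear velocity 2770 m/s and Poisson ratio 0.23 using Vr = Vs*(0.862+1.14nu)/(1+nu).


Numerator factor = 0.862 + 1.14*0.23 = 1.1242
Denominator = 1 + 0.23 = 1.23
Vr = 2770 * 1.1242 / 1.23 = 2531.73 m/s

2531.73


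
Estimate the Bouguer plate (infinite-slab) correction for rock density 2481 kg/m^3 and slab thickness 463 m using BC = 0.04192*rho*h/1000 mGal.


BC = 0.04192 * rho * h / 1000
= 0.04192 * 2481 * 463 / 1000
= 48.1536 mGal

48.1536


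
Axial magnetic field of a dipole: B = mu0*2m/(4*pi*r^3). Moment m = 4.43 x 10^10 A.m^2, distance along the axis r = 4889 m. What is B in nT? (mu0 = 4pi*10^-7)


m = 4.43 x 10^10 = 44300000000 A.m^2
2m = 88600000000 A.m^2
r^3 = 4889^3 = 116858447369
B = (4pi*10^-7) * 88600000000 / (4*pi * 116858447369) * 1e9
= 111338.043643 / 1468486559057.44 * 1e9
= 75.8182 nT

75.8182


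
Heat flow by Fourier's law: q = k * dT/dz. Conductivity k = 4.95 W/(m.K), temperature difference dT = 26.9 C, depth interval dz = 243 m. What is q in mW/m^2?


q = k * dT / dz * 1000
= 4.95 * 26.9 / 243 * 1000
= 0.547963 * 1000
= 547.963 mW/m^2

547.963


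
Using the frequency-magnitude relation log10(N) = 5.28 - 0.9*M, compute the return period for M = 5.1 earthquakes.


log10(N) = 5.28 - 0.9*5.1 = 0.69
N = 10^0.69 = 4.897788
T = 1/N = 1/4.897788 = 0.2042 years

0.2042


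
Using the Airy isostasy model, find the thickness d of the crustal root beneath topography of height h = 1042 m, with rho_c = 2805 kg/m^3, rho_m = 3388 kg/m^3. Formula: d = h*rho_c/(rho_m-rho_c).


rho_m - rho_c = 3388 - 2805 = 583
d = 1042 * 2805 / 583
= 2922810 / 583
= 5013.4 m

5013.4


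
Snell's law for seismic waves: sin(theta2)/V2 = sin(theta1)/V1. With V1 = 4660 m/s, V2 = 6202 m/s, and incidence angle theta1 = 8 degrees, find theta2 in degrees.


sin(theta1) = sin(8 deg) = 0.139173
sin(theta2) = V2/V1 * sin(theta1) = 6202/4660 * 0.139173 = 0.185226
theta2 = arcsin(0.185226) = 10.6743 degrees

10.6743


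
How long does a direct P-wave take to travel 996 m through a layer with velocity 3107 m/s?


t = x / V
= 996 / 3107
= 0.3206 s

0.3206


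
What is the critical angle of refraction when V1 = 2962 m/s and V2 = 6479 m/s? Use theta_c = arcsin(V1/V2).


V1/V2 = 2962/6479 = 0.457169
theta_c = arcsin(0.457169) = 27.2046 degrees

27.2046


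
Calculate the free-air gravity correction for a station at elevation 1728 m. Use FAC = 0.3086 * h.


FAC = 0.3086 * h
= 0.3086 * 1728
= 533.2608 mGal

533.2608


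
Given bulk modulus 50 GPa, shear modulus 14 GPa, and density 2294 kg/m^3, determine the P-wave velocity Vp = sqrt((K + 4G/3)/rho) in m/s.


First compute the effective modulus:
K + 4G/3 = 50e9 + 4*14e9/3 = 68666666666.67 Pa
Then divide by density:
68666666666.67 / 2294 = 29933158.9654 Pa/(kg/m^3)
Take the square root:
Vp = sqrt(29933158.9654) = 5471.12 m/s

5471.12


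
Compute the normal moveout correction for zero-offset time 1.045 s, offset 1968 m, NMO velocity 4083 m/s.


x/Vnmo = 1968/4083 = 0.481999
(x/Vnmo)^2 = 0.232323
t0^2 = 1.092025
sqrt(1.092025 + 0.232323) = 1.150803
dt = 1.150803 - 1.045 = 0.105803

0.105803


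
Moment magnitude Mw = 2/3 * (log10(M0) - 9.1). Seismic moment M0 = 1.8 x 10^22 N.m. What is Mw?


log10(M0) = log10(1.8 x 10^22) = 22.2553
Mw = 2/3 * (22.2553 - 9.1)
= 2/3 * 13.1553
= 8.77

8.77


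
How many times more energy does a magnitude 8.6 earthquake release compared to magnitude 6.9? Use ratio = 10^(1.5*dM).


M2 - M1 = 8.6 - 6.9 = 1.7
1.5 * 1.7 = 2.55
ratio = 10^2.55 = 354.81

354.81


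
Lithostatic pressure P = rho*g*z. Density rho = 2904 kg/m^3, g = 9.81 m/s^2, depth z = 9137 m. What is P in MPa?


P = rho * g * z / 1e6
= 2904 * 9.81 * 9137 / 1e6
= 260297048.88 / 1e6
= 260.297 MPa

260.297


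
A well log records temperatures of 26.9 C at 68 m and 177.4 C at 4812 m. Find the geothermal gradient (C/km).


dT = 177.4 - 26.9 = 150.5 C
dz = 4812 - 68 = 4744 m
gradient = dT/dz * 1000 = 150.5/4744 * 1000 = 31.7243 C/km

31.7243


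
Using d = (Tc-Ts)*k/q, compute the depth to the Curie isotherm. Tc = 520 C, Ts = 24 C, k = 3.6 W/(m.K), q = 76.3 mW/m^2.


T_Curie - T_surf = 520 - 24 = 496 C
Convert q to W/m^2: 76.3 mW/m^2 = 0.0763 W/m^2
d = 496 * 3.6 / 0.0763 = 23402.36 m

23402.36


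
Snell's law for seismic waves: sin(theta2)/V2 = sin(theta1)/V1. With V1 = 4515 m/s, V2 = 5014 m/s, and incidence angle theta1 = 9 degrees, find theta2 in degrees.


sin(theta1) = sin(9 deg) = 0.156434
sin(theta2) = V2/V1 * sin(theta1) = 5014/4515 * 0.156434 = 0.173724
theta2 = arcsin(0.173724) = 10.0044 degrees

10.0044


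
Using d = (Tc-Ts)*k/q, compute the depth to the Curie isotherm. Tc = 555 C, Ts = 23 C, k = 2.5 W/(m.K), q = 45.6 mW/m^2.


T_Curie - T_surf = 555 - 23 = 532 C
Convert q to W/m^2: 45.6 mW/m^2 = 0.0456 W/m^2
d = 532 * 2.5 / 0.0456 = 29166.67 m

29166.67


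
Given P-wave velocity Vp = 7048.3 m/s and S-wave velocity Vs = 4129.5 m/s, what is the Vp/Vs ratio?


Vp/Vs = 7048.3 / 4129.5
= 1.7068

1.7068


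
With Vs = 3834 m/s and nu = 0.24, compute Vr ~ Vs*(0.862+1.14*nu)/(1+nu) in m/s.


Numerator factor = 0.862 + 1.14*0.24 = 1.1356
Denominator = 1 + 0.24 = 1.24
Vr = 3834 * 1.1356 / 1.24 = 3511.2 m/s

3511.2


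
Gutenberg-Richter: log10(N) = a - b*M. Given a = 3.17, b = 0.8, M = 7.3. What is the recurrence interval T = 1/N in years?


log10(N) = 3.17 - 0.8*7.3 = -2.67
N = 10^-2.67 = 0.002138
T = 1/N = 1/0.002138 = 467.7351 years

467.7351


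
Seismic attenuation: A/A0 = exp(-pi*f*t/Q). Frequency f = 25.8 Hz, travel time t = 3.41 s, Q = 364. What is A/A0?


pi*f*t/Q = pi*25.8*3.41/364 = 0.759316
A/A0 = exp(-0.759316) = 0.467986

0.467986


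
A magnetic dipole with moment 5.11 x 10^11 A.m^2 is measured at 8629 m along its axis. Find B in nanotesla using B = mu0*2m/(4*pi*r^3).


m = 5.11 x 10^11 = 511000000000 A.m^2
2m = 1022000000000 A.m^2
r^3 = 8629^3 = 642512242189
B = (4pi*10^-7) * 1022000000000 / (4*pi * 642512242189) * 1e9
= 1284283.076788 / 8074046959609.87 * 1e9
= 159.0631 nT

159.0631


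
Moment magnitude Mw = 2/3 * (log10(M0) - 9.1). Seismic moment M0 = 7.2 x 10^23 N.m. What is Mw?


log10(M0) = log10(7.2 x 10^23) = 23.8573
Mw = 2/3 * (23.8573 - 9.1)
= 2/3 * 14.7573
= 9.84

9.84


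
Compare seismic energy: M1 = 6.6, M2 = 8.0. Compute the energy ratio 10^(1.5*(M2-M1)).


M2 - M1 = 8.0 - 6.6 = 1.4
1.5 * 1.4 = 2.1
ratio = 10^2.1 = 125.89

125.89


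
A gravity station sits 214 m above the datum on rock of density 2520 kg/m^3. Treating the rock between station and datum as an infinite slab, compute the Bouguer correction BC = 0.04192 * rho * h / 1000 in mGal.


BC = 0.04192 * rho * h / 1000
= 0.04192 * 2520 * 214 / 1000
= 22.6066 mGal

22.6066


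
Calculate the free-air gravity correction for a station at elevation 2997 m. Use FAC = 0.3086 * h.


FAC = 0.3086 * h
= 0.3086 * 2997
= 924.8742 mGal

924.8742


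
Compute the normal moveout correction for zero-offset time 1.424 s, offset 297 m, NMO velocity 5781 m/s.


x/Vnmo = 297/5781 = 0.051375
(x/Vnmo)^2 = 0.002639
t0^2 = 2.027776
sqrt(2.027776 + 0.002639) = 1.424926
dt = 1.424926 - 1.424 = 0.000926

9.260000e-04


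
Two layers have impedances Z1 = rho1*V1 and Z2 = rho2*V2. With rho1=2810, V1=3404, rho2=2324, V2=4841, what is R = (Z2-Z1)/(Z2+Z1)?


Z1 = 2810 * 3404 = 9565240
Z2 = 2324 * 4841 = 11250484
R = (11250484 - 9565240) / (11250484 + 9565240) = 1685244 / 20815724 = 0.081

0.081


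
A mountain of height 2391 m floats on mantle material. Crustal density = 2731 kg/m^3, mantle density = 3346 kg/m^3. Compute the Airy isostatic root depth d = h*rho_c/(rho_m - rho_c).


rho_m - rho_c = 3346 - 2731 = 615
d = 2391 * 2731 / 615
= 6529821 / 615
= 10617.6 m

10617.6


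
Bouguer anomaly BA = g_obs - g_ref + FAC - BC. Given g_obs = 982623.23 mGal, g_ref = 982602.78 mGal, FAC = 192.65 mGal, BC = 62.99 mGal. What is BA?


BA = g_obs - g_ref + FAC - BC
= 982623.23 - 982602.78 + 192.65 - 62.99
= 150.11 mGal

150.11


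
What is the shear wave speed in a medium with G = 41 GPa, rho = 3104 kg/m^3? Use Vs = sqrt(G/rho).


Convert G to Pa: G = 41e9 Pa
Compute G/rho = 41e9 / 3104 = 13208762.8866
Vs = sqrt(13208762.8866) = 3634.39 m/s

3634.39


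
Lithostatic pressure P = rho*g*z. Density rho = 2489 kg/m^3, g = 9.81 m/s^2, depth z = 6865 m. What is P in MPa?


P = rho * g * z / 1e6
= 2489 * 9.81 * 6865 / 1e6
= 167623322.85 / 1e6
= 167.6233 MPa

167.6233


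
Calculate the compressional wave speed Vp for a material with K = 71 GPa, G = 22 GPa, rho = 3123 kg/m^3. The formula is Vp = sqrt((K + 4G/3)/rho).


First compute the effective modulus:
K + 4G/3 = 71e9 + 4*22e9/3 = 100333333333.33 Pa
Then divide by density:
100333333333.33 / 3123 = 32127228.0926 Pa/(kg/m^3)
Take the square root:
Vp = sqrt(32127228.0926) = 5668.09 m/s

5668.09


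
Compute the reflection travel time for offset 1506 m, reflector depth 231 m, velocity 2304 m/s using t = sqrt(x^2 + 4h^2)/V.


x^2 + 4h^2 = 1506^2 + 4*231^2 = 2268036 + 213444 = 2481480
sqrt(2481480) = 1575.2714
t = 1575.2714 / 2304 = 0.6837 s

0.6837


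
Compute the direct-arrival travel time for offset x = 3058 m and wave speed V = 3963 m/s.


t = x / V
= 3058 / 3963
= 0.7716 s

0.7716


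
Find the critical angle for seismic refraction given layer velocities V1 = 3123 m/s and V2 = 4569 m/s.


V1/V2 = 3123/4569 = 0.683519
theta_c = arcsin(0.683519) = 43.1193 degrees

43.1193


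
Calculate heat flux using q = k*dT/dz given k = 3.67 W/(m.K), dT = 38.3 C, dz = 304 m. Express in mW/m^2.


q = k * dT / dz * 1000
= 3.67 * 38.3 / 304 * 1000
= 0.462372 * 1000
= 462.3717 mW/m^2

462.3717


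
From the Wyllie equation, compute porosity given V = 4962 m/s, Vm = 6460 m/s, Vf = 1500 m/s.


1/V - 1/Vm = 1/4962 - 1/6460 = 4.673e-05
1/Vf - 1/Vm = 1/1500 - 1/6460 = 0.00051187
phi = 4.673e-05 / 0.00051187 = 0.0913

0.0913


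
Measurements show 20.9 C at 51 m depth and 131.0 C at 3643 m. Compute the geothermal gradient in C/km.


dT = 131.0 - 20.9 = 110.1 C
dz = 3643 - 51 = 3592 m
gradient = dT/dz * 1000 = 110.1/3592 * 1000 = 30.6514 C/km

30.6514


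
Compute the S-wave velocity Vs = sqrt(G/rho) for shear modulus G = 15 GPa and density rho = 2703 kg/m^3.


Convert G to Pa: G = 15e9 Pa
Compute G/rho = 15e9 / 2703 = 5549389.5671
Vs = sqrt(5549389.5671) = 2355.71 m/s

2355.71


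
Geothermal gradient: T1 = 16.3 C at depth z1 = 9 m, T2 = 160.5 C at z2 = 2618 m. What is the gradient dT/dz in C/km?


dT = 160.5 - 16.3 = 144.2 C
dz = 2618 - 9 = 2609 m
gradient = dT/dz * 1000 = 144.2/2609 * 1000 = 55.2702 C/km

55.2702


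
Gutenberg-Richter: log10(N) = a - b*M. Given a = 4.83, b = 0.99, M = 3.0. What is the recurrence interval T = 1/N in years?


log10(N) = 4.83 - 0.99*3.0 = 1.86
N = 10^1.86 = 72.443596
T = 1/N = 1/72.443596 = 0.0138 years

0.0138


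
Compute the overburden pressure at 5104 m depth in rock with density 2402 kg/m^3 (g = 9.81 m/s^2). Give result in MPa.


P = rho * g * z / 1e6
= 2402 * 9.81 * 5104 / 1e6
= 120268716.48 / 1e6
= 120.2687 MPa

120.2687


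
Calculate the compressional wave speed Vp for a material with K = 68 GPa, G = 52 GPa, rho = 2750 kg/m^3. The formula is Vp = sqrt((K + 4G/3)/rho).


First compute the effective modulus:
K + 4G/3 = 68e9 + 4*52e9/3 = 137333333333.33 Pa
Then divide by density:
137333333333.33 / 2750 = 49939393.9394 Pa/(kg/m^3)
Take the square root:
Vp = sqrt(49939393.9394) = 7066.78 m/s

7066.78


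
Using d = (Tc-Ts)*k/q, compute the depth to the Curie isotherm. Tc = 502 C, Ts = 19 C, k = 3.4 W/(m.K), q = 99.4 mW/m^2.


T_Curie - T_surf = 502 - 19 = 483 C
Convert q to W/m^2: 99.4 mW/m^2 = 0.0994 W/m^2
d = 483 * 3.4 / 0.0994 = 16521.13 m

16521.13


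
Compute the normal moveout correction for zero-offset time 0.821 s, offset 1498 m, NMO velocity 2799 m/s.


x/Vnmo = 1498/2799 = 0.535191
(x/Vnmo)^2 = 0.28643
t0^2 = 0.674041
sqrt(0.674041 + 0.28643) = 0.980036
dt = 0.980036 - 0.821 = 0.159036

0.159036


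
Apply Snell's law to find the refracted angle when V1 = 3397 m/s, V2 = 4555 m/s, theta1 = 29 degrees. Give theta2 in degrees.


sin(theta1) = sin(29 deg) = 0.48481
sin(theta2) = V2/V1 * sin(theta1) = 4555/3397 * 0.48481 = 0.650076
theta2 = arcsin(0.650076) = 40.5473 degrees

40.5473


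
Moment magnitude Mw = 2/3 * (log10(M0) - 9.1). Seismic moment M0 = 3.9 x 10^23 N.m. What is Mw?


log10(M0) = log10(3.9 x 10^23) = 23.5911
Mw = 2/3 * (23.5911 - 9.1)
= 2/3 * 14.4911
= 9.66

9.66


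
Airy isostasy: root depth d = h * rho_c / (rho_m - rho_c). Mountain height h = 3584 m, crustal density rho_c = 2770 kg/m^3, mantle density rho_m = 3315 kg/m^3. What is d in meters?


rho_m - rho_c = 3315 - 2770 = 545
d = 3584 * 2770 / 545
= 9927680 / 545
= 18215.93 m

18215.93


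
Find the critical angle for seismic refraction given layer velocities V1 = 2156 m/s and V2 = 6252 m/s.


V1/V2 = 2156/6252 = 0.34485
theta_c = arcsin(0.34485) = 20.1726 degrees

20.1726


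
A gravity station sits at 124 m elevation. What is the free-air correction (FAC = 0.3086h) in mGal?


FAC = 0.3086 * h
= 0.3086 * 124
= 38.2664 mGal

38.2664


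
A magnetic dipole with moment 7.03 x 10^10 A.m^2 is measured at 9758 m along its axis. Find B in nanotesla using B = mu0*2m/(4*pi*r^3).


m = 7.03 x 10^10 = 70300000000 A.m^2
2m = 140600000000 A.m^2
r^3 = 9758^3 = 929142747512
B = (4pi*10^-7) * 140600000000 / (4*pi * 929142747512) * 1e9
= 176683.170838 / 11675952118879.74 * 1e9
= 15.1322 nT

15.1322


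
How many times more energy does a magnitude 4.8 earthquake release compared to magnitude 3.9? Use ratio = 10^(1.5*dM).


M2 - M1 = 4.8 - 3.9 = 0.9
1.5 * 0.9 = 1.35
ratio = 10^1.35 = 22.39

22.39


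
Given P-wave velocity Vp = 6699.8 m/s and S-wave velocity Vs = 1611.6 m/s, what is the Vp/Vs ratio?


Vp/Vs = 6699.8 / 1611.6
= 4.1572

4.1572


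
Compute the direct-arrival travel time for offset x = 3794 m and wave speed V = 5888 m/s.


t = x / V
= 3794 / 5888
= 0.6444 s

0.6444


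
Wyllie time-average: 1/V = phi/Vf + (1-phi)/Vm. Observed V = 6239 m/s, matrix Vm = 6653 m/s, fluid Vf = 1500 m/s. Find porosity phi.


1/V - 1/Vm = 1/6239 - 1/6653 = 9.97e-06
1/Vf - 1/Vm = 1/1500 - 1/6653 = 0.00051636
phi = 9.97e-06 / 0.00051636 = 0.0193

0.0193


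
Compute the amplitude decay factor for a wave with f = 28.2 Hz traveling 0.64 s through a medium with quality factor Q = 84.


pi*f*t/Q = pi*28.2*0.64/84 = 0.674994
A/A0 = exp(-0.674994) = 0.50916

0.50916


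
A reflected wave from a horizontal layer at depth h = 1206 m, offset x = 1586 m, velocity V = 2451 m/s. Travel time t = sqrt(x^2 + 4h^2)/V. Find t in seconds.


x^2 + 4h^2 = 1586^2 + 4*1206^2 = 2515396 + 5817744 = 8333140
sqrt(8333140) = 2886.7179
t = 2886.7179 / 2451 = 1.1778 s

1.1778


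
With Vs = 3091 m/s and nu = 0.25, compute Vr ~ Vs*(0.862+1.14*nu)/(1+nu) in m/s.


Numerator factor = 0.862 + 1.14*0.25 = 1.147
Denominator = 1 + 0.25 = 1.25
Vr = 3091 * 1.147 / 1.25 = 2836.3 m/s

2836.3


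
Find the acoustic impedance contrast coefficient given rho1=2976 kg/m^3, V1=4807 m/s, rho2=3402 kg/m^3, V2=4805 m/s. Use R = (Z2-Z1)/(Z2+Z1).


Z1 = 2976 * 4807 = 14305632
Z2 = 3402 * 4805 = 16346610
R = (16346610 - 14305632) / (16346610 + 14305632) = 2040978 / 30652242 = 0.0666

0.0666


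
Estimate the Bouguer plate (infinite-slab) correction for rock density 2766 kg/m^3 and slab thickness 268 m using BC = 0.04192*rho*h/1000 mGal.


BC = 0.04192 * rho * h / 1000
= 0.04192 * 2766 * 268 / 1000
= 31.0748 mGal

31.0748


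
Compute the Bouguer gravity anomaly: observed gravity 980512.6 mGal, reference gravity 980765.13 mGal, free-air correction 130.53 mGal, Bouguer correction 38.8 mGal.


BA = g_obs - g_ref + FAC - BC
= 980512.6 - 980765.13 + 130.53 - 38.8
= -160.8 mGal

-160.8


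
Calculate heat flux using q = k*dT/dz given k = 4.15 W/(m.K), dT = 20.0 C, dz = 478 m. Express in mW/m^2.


q = k * dT / dz * 1000
= 4.15 * 20.0 / 478 * 1000
= 0.17364 * 1000
= 173.6402 mW/m^2

173.6402


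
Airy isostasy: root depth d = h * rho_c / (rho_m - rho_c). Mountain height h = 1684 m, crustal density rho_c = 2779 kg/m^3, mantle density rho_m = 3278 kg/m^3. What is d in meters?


rho_m - rho_c = 3278 - 2779 = 499
d = 1684 * 2779 / 499
= 4679836 / 499
= 9378.43 m

9378.43


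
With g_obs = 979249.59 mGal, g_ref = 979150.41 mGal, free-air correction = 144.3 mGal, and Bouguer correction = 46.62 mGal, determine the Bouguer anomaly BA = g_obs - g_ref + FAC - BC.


BA = g_obs - g_ref + FAC - BC
= 979249.59 - 979150.41 + 144.3 - 46.62
= 196.86 mGal

196.86


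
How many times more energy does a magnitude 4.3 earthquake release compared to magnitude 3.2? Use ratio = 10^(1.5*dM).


M2 - M1 = 4.3 - 3.2 = 1.1
1.5 * 1.1 = 1.65
ratio = 10^1.65 = 44.67

44.67


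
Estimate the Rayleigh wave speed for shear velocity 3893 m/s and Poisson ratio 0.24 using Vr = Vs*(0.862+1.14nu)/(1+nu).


Numerator factor = 0.862 + 1.14*0.24 = 1.1356
Denominator = 1 + 0.24 = 1.24
Vr = 3893 * 1.1356 / 1.24 = 3565.23 m/s

3565.23


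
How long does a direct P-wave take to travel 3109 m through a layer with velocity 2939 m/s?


t = x / V
= 3109 / 2939
= 1.0578 s

1.0578


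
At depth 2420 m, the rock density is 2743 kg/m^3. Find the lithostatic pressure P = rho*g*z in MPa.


P = rho * g * z / 1e6
= 2743 * 9.81 * 2420 / 1e6
= 65119368.6 / 1e6
= 65.1194 MPa

65.1194


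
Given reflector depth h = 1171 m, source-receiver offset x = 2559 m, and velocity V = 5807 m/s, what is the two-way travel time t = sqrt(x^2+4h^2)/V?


x^2 + 4h^2 = 2559^2 + 4*1171^2 = 6548481 + 5484964 = 12033445
sqrt(12033445) = 3468.9256
t = 3468.9256 / 5807 = 0.5974 s

0.5974


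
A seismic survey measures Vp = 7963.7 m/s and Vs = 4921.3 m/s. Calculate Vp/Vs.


Vp/Vs = 7963.7 / 4921.3
= 1.6182

1.6182


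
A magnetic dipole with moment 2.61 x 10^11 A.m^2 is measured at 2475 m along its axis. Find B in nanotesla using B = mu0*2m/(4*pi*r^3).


m = 2.61 x 10^11 = 261000000000 A.m^2
2m = 522000000000 A.m^2
r^3 = 2475^3 = 15160921875
B = (4pi*10^-7) * 522000000000 / (4*pi * 15160921875) * 1e9
= 655964.54607 / 190517763136.6 * 1e9
= 3443.0624 nT

3443.0624


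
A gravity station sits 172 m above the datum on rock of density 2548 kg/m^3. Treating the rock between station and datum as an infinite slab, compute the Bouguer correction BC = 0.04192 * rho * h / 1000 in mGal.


BC = 0.04192 * rho * h / 1000
= 0.04192 * 2548 * 172 / 1000
= 18.3717 mGal

18.3717


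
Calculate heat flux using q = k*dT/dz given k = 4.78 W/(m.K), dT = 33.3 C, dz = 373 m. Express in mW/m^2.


q = k * dT / dz * 1000
= 4.78 * 33.3 / 373 * 1000
= 0.42674 * 1000
= 426.7399 mW/m^2

426.7399


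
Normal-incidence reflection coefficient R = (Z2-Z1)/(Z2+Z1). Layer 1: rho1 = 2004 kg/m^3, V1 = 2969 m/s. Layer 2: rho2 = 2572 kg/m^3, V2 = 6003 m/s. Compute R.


Z1 = 2004 * 2969 = 5949876
Z2 = 2572 * 6003 = 15439716
R = (15439716 - 5949876) / (15439716 + 5949876) = 9489840 / 21389592 = 0.4437

0.4437


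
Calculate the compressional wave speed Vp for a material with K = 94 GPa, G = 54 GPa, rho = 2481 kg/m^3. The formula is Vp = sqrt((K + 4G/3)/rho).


First compute the effective modulus:
K + 4G/3 = 94e9 + 4*54e9/3 = 166000000000.0 Pa
Then divide by density:
166000000000.0 / 2481 = 66908504.6352 Pa/(kg/m^3)
Take the square root:
Vp = sqrt(66908504.6352) = 8179.76 m/s

8179.76


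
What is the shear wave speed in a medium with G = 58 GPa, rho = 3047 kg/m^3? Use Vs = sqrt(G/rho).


Convert G to Pa: G = 58e9 Pa
Compute G/rho = 58e9 / 3047 = 19035116.508
Vs = sqrt(19035116.508) = 4362.93 m/s

4362.93


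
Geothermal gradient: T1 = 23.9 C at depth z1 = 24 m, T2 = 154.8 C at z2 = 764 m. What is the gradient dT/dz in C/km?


dT = 154.8 - 23.9 = 130.9 C
dz = 764 - 24 = 740 m
gradient = dT/dz * 1000 = 130.9/740 * 1000 = 176.8919 C/km

176.8919


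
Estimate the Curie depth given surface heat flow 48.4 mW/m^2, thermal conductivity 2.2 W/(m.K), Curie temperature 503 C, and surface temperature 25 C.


T_Curie - T_surf = 503 - 25 = 478 C
Convert q to W/m^2: 48.4 mW/m^2 = 0.0484 W/m^2
d = 478 * 2.2 / 0.0484 = 21727.27 m

21727.27


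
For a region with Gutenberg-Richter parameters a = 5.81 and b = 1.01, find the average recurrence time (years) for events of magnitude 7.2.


log10(N) = 5.81 - 1.01*7.2 = -1.462
N = 10^-1.462 = 0.034514
T = 1/N = 1/0.034514 = 28.9734 years

28.9734


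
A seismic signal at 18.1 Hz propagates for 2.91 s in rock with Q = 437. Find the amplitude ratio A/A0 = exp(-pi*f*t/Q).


pi*f*t/Q = pi*18.1*2.91/437 = 0.378652
A/A0 = exp(-0.378652) = 0.684784

0.684784


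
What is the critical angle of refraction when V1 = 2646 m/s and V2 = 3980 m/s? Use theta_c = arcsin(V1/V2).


V1/V2 = 2646/3980 = 0.664824
theta_c = arcsin(0.664824) = 41.6688 degrees

41.6688


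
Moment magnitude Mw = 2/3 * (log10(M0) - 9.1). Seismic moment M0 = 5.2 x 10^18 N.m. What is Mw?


log10(M0) = log10(5.2 x 10^18) = 18.716
Mw = 2/3 * (18.716 - 9.1)
= 2/3 * 9.616
= 6.41

6.41


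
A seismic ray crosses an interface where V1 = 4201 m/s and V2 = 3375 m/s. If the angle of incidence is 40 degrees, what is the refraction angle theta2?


sin(theta1) = sin(40 deg) = 0.642788
sin(theta2) = V2/V1 * sin(theta1) = 3375/4201 * 0.642788 = 0.516403
theta2 = arcsin(0.516403) = 31.0913 degrees

31.0913


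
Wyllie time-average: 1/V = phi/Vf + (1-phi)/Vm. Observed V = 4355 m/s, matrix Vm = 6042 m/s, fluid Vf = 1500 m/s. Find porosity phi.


1/V - 1/Vm = 1/4355 - 1/6042 = 6.411e-05
1/Vf - 1/Vm = 1/1500 - 1/6042 = 0.00050116
phi = 6.411e-05 / 0.00050116 = 0.1279

0.1279


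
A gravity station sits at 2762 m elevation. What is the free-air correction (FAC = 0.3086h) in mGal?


FAC = 0.3086 * h
= 0.3086 * 2762
= 852.3532 mGal

852.3532


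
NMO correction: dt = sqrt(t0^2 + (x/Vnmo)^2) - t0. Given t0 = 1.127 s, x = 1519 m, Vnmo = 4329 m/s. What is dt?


x/Vnmo = 1519/4329 = 0.350889
(x/Vnmo)^2 = 0.123123
t0^2 = 1.270129
sqrt(1.270129 + 0.123123) = 1.180361
dt = 1.180361 - 1.127 = 0.053361

0.053361


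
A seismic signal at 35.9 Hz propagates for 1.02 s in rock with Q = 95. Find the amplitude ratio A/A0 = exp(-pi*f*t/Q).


pi*f*t/Q = pi*35.9*1.02/95 = 1.210935
A/A0 = exp(-1.210935) = 0.297919

0.297919


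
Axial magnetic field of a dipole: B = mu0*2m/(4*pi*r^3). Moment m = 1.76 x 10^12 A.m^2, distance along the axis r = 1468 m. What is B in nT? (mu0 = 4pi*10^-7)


m = 1.76 x 10^12 = 1760000000000 A.m^2
2m = 3520000000000 A.m^2
r^3 = 1468^3 = 3163575232
B = (4pi*10^-7) * 3520000000000 / (4*pi * 3163575232) * 1e9
= 4423362.456254 / 39754658831.72 * 1e9
= 111266.5178 nT

111266.5178


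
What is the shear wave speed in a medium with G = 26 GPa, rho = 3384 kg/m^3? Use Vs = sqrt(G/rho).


Convert G to Pa: G = 26e9 Pa
Compute G/rho = 26e9 / 3384 = 7683215.13
Vs = sqrt(7683215.13) = 2771.86 m/s

2771.86


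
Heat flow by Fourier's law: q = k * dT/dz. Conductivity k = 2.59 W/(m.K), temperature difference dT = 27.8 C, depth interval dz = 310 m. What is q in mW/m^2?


q = k * dT / dz * 1000
= 2.59 * 27.8 / 310 * 1000
= 0.232265 * 1000
= 232.2645 mW/m^2

232.2645


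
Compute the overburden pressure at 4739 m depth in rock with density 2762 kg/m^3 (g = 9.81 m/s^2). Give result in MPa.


P = rho * g * z / 1e6
= 2762 * 9.81 * 4739 / 1e6
= 128404247.58 / 1e6
= 128.4042 MPa

128.4042


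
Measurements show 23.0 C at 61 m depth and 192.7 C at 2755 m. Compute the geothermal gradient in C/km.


dT = 192.7 - 23.0 = 169.7 C
dz = 2755 - 61 = 2694 m
gradient = dT/dz * 1000 = 169.7/2694 * 1000 = 62.9918 C/km

62.9918


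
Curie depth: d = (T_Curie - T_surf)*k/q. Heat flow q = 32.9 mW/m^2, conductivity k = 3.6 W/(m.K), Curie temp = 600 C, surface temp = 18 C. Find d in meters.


T_Curie - T_surf = 600 - 18 = 582 C
Convert q to W/m^2: 32.9 mW/m^2 = 0.0329 W/m^2
d = 582 * 3.6 / 0.0329 = 63683.89 m

63683.89


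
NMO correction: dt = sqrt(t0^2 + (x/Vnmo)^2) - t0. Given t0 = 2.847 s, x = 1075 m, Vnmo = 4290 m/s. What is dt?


x/Vnmo = 1075/4290 = 0.250583
(x/Vnmo)^2 = 0.062792
t0^2 = 8.105409
sqrt(8.105409 + 0.062792) = 2.858006
dt = 2.858006 - 2.847 = 0.011006

0.011006


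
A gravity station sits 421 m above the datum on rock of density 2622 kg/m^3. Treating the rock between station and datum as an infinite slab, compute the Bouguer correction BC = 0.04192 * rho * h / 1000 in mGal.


BC = 0.04192 * rho * h / 1000
= 0.04192 * 2622 * 421 / 1000
= 46.2739 mGal

46.2739


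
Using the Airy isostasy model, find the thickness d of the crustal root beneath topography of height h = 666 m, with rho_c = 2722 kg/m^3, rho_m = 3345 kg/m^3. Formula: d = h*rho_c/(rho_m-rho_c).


rho_m - rho_c = 3345 - 2722 = 623
d = 666 * 2722 / 623
= 1812852 / 623
= 2909.87 m

2909.87


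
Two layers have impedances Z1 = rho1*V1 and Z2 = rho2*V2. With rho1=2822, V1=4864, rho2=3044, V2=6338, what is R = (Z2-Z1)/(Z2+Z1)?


Z1 = 2822 * 4864 = 13726208
Z2 = 3044 * 6338 = 19292872
R = (19292872 - 13726208) / (19292872 + 13726208) = 5566664 / 33019080 = 0.1686

0.1686


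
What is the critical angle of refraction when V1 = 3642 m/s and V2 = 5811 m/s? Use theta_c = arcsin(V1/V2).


V1/V2 = 3642/5811 = 0.626742
theta_c = arcsin(0.626742) = 38.8102 degrees

38.8102


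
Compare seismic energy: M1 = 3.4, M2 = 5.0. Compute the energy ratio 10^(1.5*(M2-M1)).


M2 - M1 = 5.0 - 3.4 = 1.6
1.5 * 1.6 = 2.4
ratio = 10^2.4 = 251.19

251.19


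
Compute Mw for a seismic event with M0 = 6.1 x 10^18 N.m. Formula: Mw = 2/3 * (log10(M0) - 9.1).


log10(M0) = log10(6.1 x 10^18) = 18.7853
Mw = 2/3 * (18.7853 - 9.1)
= 2/3 * 9.6853
= 6.46

6.46


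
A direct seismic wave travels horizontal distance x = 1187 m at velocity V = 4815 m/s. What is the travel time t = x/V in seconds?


t = x / V
= 1187 / 4815
= 0.2465 s

0.2465


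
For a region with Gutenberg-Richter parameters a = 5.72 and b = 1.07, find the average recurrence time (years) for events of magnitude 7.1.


log10(N) = 5.72 - 1.07*7.1 = -1.877
N = 10^-1.877 = 0.013274
T = 1/N = 1/0.013274 = 75.3356 years

75.3356


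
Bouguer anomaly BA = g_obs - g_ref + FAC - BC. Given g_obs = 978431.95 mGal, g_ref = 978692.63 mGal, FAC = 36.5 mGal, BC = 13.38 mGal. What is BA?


BA = g_obs - g_ref + FAC - BC
= 978431.95 - 978692.63 + 36.5 - 13.38
= -237.56 mGal

-237.56


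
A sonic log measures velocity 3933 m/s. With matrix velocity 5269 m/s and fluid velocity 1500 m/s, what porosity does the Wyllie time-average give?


1/V - 1/Vm = 1/3933 - 1/5269 = 6.447e-05
1/Vf - 1/Vm = 1/1500 - 1/5269 = 0.00047688
phi = 6.447e-05 / 0.00047688 = 0.1352

0.1352


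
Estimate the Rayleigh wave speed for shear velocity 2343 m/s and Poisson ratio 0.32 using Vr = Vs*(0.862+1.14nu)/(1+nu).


Numerator factor = 0.862 + 1.14*0.32 = 1.2268
Denominator = 1 + 0.32 = 1.32
Vr = 2343 * 1.2268 / 1.32 = 2177.57 m/s

2177.57


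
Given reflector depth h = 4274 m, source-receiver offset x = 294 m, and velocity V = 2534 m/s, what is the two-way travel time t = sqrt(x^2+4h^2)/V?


x^2 + 4h^2 = 294^2 + 4*4274^2 = 86436 + 73068304 = 73154740
sqrt(73154740) = 8553.0544
t = 8553.0544 / 2534 = 3.3753 s

3.3753


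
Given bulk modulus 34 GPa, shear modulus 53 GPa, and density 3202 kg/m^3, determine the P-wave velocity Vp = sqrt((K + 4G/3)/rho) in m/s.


First compute the effective modulus:
K + 4G/3 = 34e9 + 4*53e9/3 = 104666666666.67 Pa
Then divide by density:
104666666666.67 / 3202 = 32687903.3937 Pa/(kg/m^3)
Take the square root:
Vp = sqrt(32687903.3937) = 5717.33 m/s

5717.33


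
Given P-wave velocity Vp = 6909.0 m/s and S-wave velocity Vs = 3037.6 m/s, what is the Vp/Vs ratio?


Vp/Vs = 6909.0 / 3037.6
= 2.2745

2.2745


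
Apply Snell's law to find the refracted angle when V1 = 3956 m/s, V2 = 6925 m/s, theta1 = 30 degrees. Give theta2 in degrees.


sin(theta1) = sin(30 deg) = 0.5
sin(theta2) = V2/V1 * sin(theta1) = 6925/3956 * 0.5 = 0.875253
theta2 = arcsin(0.875253) = 61.0749 degrees

61.0749


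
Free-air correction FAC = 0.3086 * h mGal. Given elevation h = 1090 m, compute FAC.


FAC = 0.3086 * h
= 0.3086 * 1090
= 336.374 mGal

336.374


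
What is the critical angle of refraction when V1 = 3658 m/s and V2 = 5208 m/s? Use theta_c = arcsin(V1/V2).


V1/V2 = 3658/5208 = 0.702381
theta_c = arcsin(0.702381) = 44.6183 degrees

44.6183


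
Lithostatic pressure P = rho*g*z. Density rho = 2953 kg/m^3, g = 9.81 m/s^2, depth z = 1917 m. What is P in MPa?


P = rho * g * z / 1e6
= 2953 * 9.81 * 1917 / 1e6
= 55533438.81 / 1e6
= 55.5334 MPa

55.5334


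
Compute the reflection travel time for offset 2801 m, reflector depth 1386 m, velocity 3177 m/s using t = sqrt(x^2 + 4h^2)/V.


x^2 + 4h^2 = 2801^2 + 4*1386^2 = 7845601 + 7683984 = 15529585
sqrt(15529585) = 3940.7594
t = 3940.7594 / 3177 = 1.2404 s

1.2404


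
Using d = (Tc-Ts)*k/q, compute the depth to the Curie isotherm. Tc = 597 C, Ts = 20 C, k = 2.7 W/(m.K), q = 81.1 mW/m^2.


T_Curie - T_surf = 597 - 20 = 577 C
Convert q to W/m^2: 81.1 mW/m^2 = 0.0811 W/m^2
d = 577 * 2.7 / 0.0811 = 19209.62 m

19209.62


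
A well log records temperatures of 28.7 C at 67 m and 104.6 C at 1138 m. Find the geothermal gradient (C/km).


dT = 104.6 - 28.7 = 75.9 C
dz = 1138 - 67 = 1071 m
gradient = dT/dz * 1000 = 75.9/1071 * 1000 = 70.8683 C/km

70.8683


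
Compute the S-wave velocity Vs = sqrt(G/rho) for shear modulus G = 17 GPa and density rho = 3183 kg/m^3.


Convert G to Pa: G = 17e9 Pa
Compute G/rho = 17e9 / 3183 = 5340873.3899
Vs = sqrt(5340873.3899) = 2311.03 m/s

2311.03


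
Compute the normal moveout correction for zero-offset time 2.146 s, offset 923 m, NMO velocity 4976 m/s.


x/Vnmo = 923/4976 = 0.18549
(x/Vnmo)^2 = 0.034407
t0^2 = 4.605316
sqrt(4.605316 + 0.034407) = 2.154002
dt = 2.154002 - 2.146 = 0.008002

0.008002


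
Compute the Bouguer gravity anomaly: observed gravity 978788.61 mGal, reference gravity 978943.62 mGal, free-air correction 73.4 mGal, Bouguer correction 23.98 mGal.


BA = g_obs - g_ref + FAC - BC
= 978788.61 - 978943.62 + 73.4 - 23.98
= -105.59 mGal

-105.59


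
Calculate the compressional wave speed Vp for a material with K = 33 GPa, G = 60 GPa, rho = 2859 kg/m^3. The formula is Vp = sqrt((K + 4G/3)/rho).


First compute the effective modulus:
K + 4G/3 = 33e9 + 4*60e9/3 = 113000000000.0 Pa
Then divide by density:
113000000000.0 / 2859 = 39524309.199 Pa/(kg/m^3)
Take the square root:
Vp = sqrt(39524309.199) = 6286.84 m/s

6286.84


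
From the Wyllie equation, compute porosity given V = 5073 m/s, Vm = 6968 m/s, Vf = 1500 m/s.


1/V - 1/Vm = 1/5073 - 1/6968 = 5.361e-05
1/Vf - 1/Vm = 1/1500 - 1/6968 = 0.00052315
phi = 5.361e-05 / 0.00052315 = 0.1025

0.1025


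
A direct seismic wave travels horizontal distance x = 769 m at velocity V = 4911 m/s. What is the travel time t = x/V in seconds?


t = x / V
= 769 / 4911
= 0.1566 s

0.1566


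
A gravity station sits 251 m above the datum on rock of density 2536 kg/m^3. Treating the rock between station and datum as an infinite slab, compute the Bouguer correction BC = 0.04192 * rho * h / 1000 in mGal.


BC = 0.04192 * rho * h / 1000
= 0.04192 * 2536 * 251 / 1000
= 26.6836 mGal

26.6836


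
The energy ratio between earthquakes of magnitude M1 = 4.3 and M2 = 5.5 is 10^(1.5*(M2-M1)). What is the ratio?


M2 - M1 = 5.5 - 4.3 = 1.2
1.5 * 1.2 = 1.8
ratio = 10^1.8 = 63.1

63.1


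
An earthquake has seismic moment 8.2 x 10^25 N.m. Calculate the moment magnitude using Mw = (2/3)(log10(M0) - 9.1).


log10(M0) = log10(8.2 x 10^25) = 25.9138
Mw = 2/3 * (25.9138 - 9.1)
= 2/3 * 16.8138
= 11.21

11.21


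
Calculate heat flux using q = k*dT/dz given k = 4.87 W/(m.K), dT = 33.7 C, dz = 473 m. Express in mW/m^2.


q = k * dT / dz * 1000
= 4.87 * 33.7 / 473 * 1000
= 0.346975 * 1000
= 346.9746 mW/m^2

346.9746


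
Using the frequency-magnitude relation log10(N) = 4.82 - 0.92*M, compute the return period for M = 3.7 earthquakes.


log10(N) = 4.82 - 0.92*3.7 = 1.416
N = 10^1.416 = 26.061535
T = 1/N = 1/26.061535 = 0.0384 years

0.0384


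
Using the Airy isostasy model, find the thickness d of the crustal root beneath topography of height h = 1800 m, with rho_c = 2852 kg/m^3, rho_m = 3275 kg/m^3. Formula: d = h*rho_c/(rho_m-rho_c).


rho_m - rho_c = 3275 - 2852 = 423
d = 1800 * 2852 / 423
= 5133600 / 423
= 12136.17 m

12136.17


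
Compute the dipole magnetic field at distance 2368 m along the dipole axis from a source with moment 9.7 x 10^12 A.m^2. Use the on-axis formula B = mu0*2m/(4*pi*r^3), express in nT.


m = 9.7 x 10^12 = 9700000000000 A.m^2
2m = 19400000000000 A.m^2
r^3 = 2368^3 = 13278380032
B = (4pi*10^-7) * 19400000000000 / (4*pi * 13278380032) * 1e9
= 24378758.991857 / 166861044640.42 * 1e9
= 146102.1597 nT

146102.1597


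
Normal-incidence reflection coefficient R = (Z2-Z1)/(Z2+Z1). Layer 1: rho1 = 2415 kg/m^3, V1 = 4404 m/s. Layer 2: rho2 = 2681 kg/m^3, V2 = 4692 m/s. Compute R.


Z1 = 2415 * 4404 = 10635660
Z2 = 2681 * 4692 = 12579252
R = (12579252 - 10635660) / (12579252 + 10635660) = 1943592 / 23214912 = 0.0837

0.0837


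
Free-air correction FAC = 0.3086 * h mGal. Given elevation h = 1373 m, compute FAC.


FAC = 0.3086 * h
= 0.3086 * 1373
= 423.7078 mGal

423.7078


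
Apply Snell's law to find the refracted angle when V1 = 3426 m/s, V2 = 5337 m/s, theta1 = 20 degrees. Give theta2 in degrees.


sin(theta1) = sin(20 deg) = 0.34202
sin(theta2) = V2/V1 * sin(theta1) = 5337/3426 * 0.34202 = 0.532797
theta2 = arcsin(0.532797) = 32.1946 degrees

32.1946


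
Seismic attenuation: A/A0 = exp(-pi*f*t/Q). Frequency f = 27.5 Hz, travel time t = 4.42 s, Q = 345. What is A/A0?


pi*f*t/Q = pi*27.5*4.42/345 = 1.106842
A/A0 = exp(-1.106842) = 0.330601

0.330601
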